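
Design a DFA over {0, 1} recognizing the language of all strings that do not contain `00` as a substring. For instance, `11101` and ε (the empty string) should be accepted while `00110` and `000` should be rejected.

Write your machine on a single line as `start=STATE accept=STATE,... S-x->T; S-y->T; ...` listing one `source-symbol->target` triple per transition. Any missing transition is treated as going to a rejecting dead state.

Track partial matches of the forbidden pattern `00`. State s2 is a dead state reached once `00` has occurred; every other state accepts. s0 means no part of `00` is currently matched.
A 3-state machine:
        0   1  
>* s0   s1  s0 
 * s1   s2  s0 
   s2   s2  s2 
(> = start, * = accepting)

start=s0; accept=s0,s1; s0-0->s1; s0-1->s0; s1-0->s2; s1-1->s0; s2-0->s2; s2-1->s2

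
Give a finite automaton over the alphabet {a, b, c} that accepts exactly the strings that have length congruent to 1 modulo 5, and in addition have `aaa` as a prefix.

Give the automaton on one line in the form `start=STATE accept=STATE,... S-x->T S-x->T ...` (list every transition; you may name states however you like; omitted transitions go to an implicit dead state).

Run two small machines in parallel and take their product. One (5 states) tracks the input length modulo 5; the other (5 states) tracks whether the input so far still matches the prefix `aaa`. Each combined state is a pair, one component from each; accept when both components accept. After merging equivalent states the machine shrinks.
With 9 states:
        a   b   c  
>  S0   S1  S2  S2 
   S1   S3  S2  S2 
   S2   S2  S2  S2 
   S3   S4  S2  S2 
   S4   S5  S5  S5 
   S5   S6  S6  S6 
   S6   S7  S7  S7 
 * S7   S8  S8  S8 
   S8   S4  S4  S4 
(> = start, * = accepting)

start=S0 accept=S7 S0-a->S1 S0-b->S2 S0-c->S2 S1-a->S3 S1-b->S2 S1-c->S2 S2-a->S2 S2-b->S2 S2-c->S2 S3-a->S4 S3-b->S2 S3-c->S2 S4-a->S5 S4-b->S5 S4-c->S5 S5-a->S6 S5-b->S6 S5-c->S6 S6-a->S7 S6-b->S7 S6-c->S7 S7-a->S8 S7-b->S8 S7-c->S8 S8-a->S4 S8-b->S4 S8-c->S4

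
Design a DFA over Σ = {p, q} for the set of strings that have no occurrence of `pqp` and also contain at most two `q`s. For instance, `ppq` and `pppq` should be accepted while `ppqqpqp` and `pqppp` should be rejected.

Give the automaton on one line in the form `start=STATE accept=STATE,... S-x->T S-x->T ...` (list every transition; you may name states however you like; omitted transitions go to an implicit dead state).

start=A accept=A,B,C,D,E,F,H A-p->B A-q->C B-p->B B-q->D C-p->E C-q->F D-p->G D-q->F E-p->E E-q->H F-p->F F-q->G G-p->G G-q->G H-p->G H-q->G

Build one automaton per condition and run them in lockstep. One (4 states) tracks partial matches of the forbidden pattern `pqp`; the other (4 states) tracks the count of `q`s, saturating at 3. Each combined state is a pair, one component from each; accept when both components accept. Minimizing collapses redundant product states.
8 states suffice.
       p  q 
>* A   B  C 
 * B   B  D 
 * C   E  F 
 * D   G  F 
 * E   E  H 
 * F   F  G 
   G   G  G 
 * H   G  G 
(> = start, * = accepting)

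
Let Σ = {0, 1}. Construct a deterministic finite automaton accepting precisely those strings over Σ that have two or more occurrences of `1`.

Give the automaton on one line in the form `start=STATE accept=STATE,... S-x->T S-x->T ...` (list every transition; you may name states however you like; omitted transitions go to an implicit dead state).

start=s0 accept=s2,s3 s0-0->s0 s0-1->s1 s1-0->s1 s1-1->s2 s2-0->s2 s2-1->s3 s3-0->s3 s3-1->s3

Count `1`s, saturating at 3: states s0 through s2 mean 0 through 2 `1`s seen; s3 means more than 2. Each `1` increments (capped at s3); other symbols loop. Accept from {s2, s3}.
With 4 states:
        0   1  
>  s0   s0  s1 
   s1   s1  s2 
 * s2   s2  s3 
 * s3   s3  s3 
(> = start, * = accepting)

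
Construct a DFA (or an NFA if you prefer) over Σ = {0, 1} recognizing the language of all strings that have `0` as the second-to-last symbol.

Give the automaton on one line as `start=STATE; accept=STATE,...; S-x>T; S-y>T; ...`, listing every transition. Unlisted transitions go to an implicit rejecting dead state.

Because acceptance depends on a position counted from the end, the machine has to buffer the most recent 2 symbols. Make each state the string of the last up-to-2 symbols read; on input `x` shift the window left and append `x`. Accept when the buffered window has length 2 and begins with `0`.
A 7-state machine:
        0   1  
>  S0   S1  S2 
   S1   S3  S4 
   S2   S5  S6 
 * S3   S3  S4 
 * S4   S5  S6 
   S5   S3  S4 
   S6   S5  S6 
(> = start, * = accepting)

start=S0; accept=S3,S4; S0-0>S1; S0-1>S2; S1-0>S3; S1-1>S4; S2-0>S5; S2-1>S6; S3-0>S3; S3-1>S4; S4-0>S5; S4-1>S6; S5-0>S3; S5-1>S4; S6-0>S5; S6-1>S6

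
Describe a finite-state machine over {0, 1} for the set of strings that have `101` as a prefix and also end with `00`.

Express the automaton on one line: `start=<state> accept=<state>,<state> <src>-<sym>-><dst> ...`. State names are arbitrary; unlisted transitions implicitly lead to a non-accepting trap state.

start=S0 accept=S6 S0-0->S1 S0-1->S2 S1-0->S1 S1-1->S1 S2-0->S3 S2-1->S1 S3-0->S1 S3-1->S4 S4-0->S5 S4-1->S4 S5-0->S6 S5-1->S4 S6-0->S6 S6-1->S4

Build one automaton per condition and run them in lockstep. One (5 states) tracks whether the input so far still matches the prefix `101`; the other (3 states) tracks how much of the suffix `00` has currently been matched. Each combined state is a pair, one component from each; accept when both components accept. Minimizing collapses redundant product states.
A 7-state machine:
        0   1  
>  S0   S1  S2 
   S1   S1  S1 
   S2   S3  S1 
   S3   S1  S4 
   S4   S5  S4 
   S5   S6  S4 
 * S6   S6  S4 
(> = start, * = accepting)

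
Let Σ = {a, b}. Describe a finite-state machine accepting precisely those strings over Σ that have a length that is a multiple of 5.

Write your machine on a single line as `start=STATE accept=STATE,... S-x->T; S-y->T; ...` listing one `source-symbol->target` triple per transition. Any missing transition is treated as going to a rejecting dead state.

Only the length mod 5 matters, so use a 5-cycle: from any state, every input symbol moves to the next state, wrapping q4 back to q0. Mark q0 accepting.
5 states suffice.
        a   b  
>* q0   q1  q1 
   q1   q2  q2 
   q2   q3  q3 
   q3   q4  q4 
   q4   q0  q0 
(> = start, * = accepting)

start=q0; accept=q0; q0-a->q1; q0-b->q1; q1-a->q2; q1-b->q2; q2-a->q3; q2-b->q3; q3-a->q4; q3-b->q4; q4-a->q0; q4-b->q0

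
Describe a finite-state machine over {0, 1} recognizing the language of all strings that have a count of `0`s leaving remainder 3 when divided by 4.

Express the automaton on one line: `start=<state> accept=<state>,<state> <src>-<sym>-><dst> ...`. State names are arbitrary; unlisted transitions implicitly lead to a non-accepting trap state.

The only thing that matters is how many `0`s have appeared, reduced mod 4. Use one state per residue: q0 for 0, …, q3 for 3. Reading `0` moves to the next residue; anything else stays put. q3 is accepting.
4 states suffice.
        0   1  
>  q0   q1  q0 
   q1   q2  q1 
   q2   q3  q2 
 * q3   q0  q3 
(> = start, * = accepting)

start=q0 accept=q3 q0-0->q1 q0-1->q0 q1-0->q2 q1-1->q1 q2-0->q3 q2-1->q2 q3-0->q0 q3-1->q3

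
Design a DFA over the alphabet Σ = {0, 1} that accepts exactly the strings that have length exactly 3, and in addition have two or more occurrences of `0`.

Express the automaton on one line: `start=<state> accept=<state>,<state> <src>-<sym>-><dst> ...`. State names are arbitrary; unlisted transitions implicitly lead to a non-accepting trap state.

Handle the two conditions separately and then intersect. One (5 states) tracks the input length, saturating at 4; the other (4 states) tracks the count of `0`s, saturating at 3. Each combined state is a pair, one component from each; accept when both components accept. After merging equivalent states the machine shrinks.
A 7-state machine:
        0   1  
>  S0   S1  S2 
   S1   S3  S4 
   S2   S4  S5 
   S3   S6  S6 
   S4   S6  S5 
   S5   S5  S5 
 * S6   S5  S5 
(> = start, * = accepting)

start=S0 accept=S6 S0-0->S1 S0-1->S2 S1-0->S3 S1-1->S4 S2-0->S4 S2-1->S5 S3-0->S6 S3-1->S6 S4-0->S6 S4-1->S5 S5-0->S5 S5-1->S5 S6-0->S5 S6-1->S5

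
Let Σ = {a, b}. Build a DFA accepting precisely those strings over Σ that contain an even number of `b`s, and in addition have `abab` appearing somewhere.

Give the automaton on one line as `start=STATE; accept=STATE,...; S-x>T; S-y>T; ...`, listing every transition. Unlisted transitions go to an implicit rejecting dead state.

start=q0; accept=q7; q0-a>q1; q0-b>q2; q1-a>q1; q1-b>q3; q2-a>q4; q2-b>q0; q3-a>q5; q3-b>q0; q4-a>q4; q4-b>q6; q5-a>q4; q5-b>q7; q6-a>q8; q6-b>q2; q7-a>q7; q7-b>q9; q8-a>q1; q8-b>q9; q9-a>q9; q9-b>q7

Build one automaton per condition and run them in lockstep. The first has 2 states tracking the count of `b`s modulo 2; the second has 5 states tracking whether and how much of `abab` has been seen. A product state is a pair (one from each), accepting exactly when both do.
        a   b  
>  q0   q1  q2 
   q1   q1  q3 
   q2   q4  q0 
   q3   q5  q0 
   q4   q4  q6 
   q5   q4  q7 
   q6   q8  q2 
 * q7   q7  q9 
   q8   q1  q9 
   q9   q9  q7 
(> = start, * = accepting)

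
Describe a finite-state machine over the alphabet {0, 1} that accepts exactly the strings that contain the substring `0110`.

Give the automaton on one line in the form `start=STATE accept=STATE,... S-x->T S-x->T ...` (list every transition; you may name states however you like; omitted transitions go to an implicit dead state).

Track how much of `0110` has been matched so far: state s0 is no progress, s4 is the absorbing accept state reached once `0110` has occurred. Intermediate states record partial matches; on a mismatch, fall back to the longest reusable overlap.
With 5 states:
        0   1  
>  s0   s1  s0 
   s1   s1  s2 
   s2   s1  s3 
   s3   s4  s0 
 * s4   s4  s4 
(> = start, * = accepting)

start=s0 accept=s4 s0-0->s1 s0-1->s0 s1-0->s1 s1-1->s2 s2-0->s1 s2-1->s3 s3-0->s4 s3-1->s0 s4-0->s4 s4-1->s4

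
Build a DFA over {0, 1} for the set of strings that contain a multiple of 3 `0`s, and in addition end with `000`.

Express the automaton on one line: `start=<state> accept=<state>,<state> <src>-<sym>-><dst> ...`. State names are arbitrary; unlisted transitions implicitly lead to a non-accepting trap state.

Build one automaton per condition and run them in lockstep. One (3 states) tracks the count of `0`s modulo 3; the other (4 states) tracks how much of the suffix `000` has currently been matched. Each combined state is a pair, one component from each; accept when both components accept. Minimizing collapses redundant product states.
With 6 states:
        0   1  
>  S0   S1  S0 
   S1   S2  S3 
   S2   S4  S5 
   S3   S5  S3 
 * S4   S1  S0 
   S5   S0  S5 
(> = start, * = accepting)

start=S0 accept=S4 S0-0->S1 S0-1->S0 S1-0->S2 S1-1->S3 S2-0->S4 S2-1->S5 S3-0->S5 S3-1->S3 S4-0->S1 S4-1->S0 S5-0->S0 S5-1->S5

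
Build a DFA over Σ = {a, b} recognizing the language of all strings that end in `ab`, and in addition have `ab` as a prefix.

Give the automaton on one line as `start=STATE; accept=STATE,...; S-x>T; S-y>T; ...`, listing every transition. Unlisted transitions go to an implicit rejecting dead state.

start=S0; accept=S4; S0-a>S1; S0-b>S2; S1-a>S3; S1-b>S4; S2-a>S3; S2-b>S2; S3-a>S3; S3-b>S5; S4-a>S6; S4-b>S7; S5-a>S3; S5-b>S2; S6-a>S6; S6-b>S4; S7-a>S6; S7-b>S7

Handle the two conditions separately and then intersect. The first has 3 states tracking how much of the suffix `ab` has currently been matched; the second has 4 states tracking whether the input so far still matches the prefix `ab`. A product state is a pair (one from each), accepting exactly when both do.
With 8 states:
        a   b  
>  S0   S1  S2 
   S1   S3  S4 
   S2   S3  S2 
   S3   S3  S5 
 * S4   S6  S7 
   S5   S3  S2 
   S6   S6  S4 
   S7   S6  S7 
(> = start, * = accepting)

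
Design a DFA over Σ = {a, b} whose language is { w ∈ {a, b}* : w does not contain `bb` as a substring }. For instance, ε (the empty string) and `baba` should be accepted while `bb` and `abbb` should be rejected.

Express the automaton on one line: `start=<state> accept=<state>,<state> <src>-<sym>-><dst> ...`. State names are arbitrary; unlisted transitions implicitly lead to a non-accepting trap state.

start=q0 accept=q0,q1 q0-a->q0 q0-b->q1 q1-a->q0 q1-b->q2 q2-a->q2 q2-b->q2

Track partial matches of the forbidden pattern `bb`. State q2 is a dead state reached once `bb` has occurred; every other state accepts. q0 means no part of `bb` is currently matched.
3 states suffice.
        a   b  
>* q0   q0  q1 
 * q1   q0  q2 
   q2   q2  q2 
(> = start, * = accepting)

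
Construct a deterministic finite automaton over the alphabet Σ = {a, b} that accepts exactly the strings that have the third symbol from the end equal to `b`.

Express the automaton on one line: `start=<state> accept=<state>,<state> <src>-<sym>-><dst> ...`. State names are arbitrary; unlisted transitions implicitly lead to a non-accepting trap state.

A DFA must remember the last 3 symbols (since which symbol is third-to-last isn't known until the input ends). Use one state per possible window of the last ≤3 symbols; accept from those whose window starts with `b`.
15 states suffice.
          a    b  
>  q0     q1   q2 
   q1     q3   q4 
   q2     q5   q6 
   q3     q7   q8 
   q4     q9  q10 
   q5    q11  q12 
   q6    q13  q14 
   q7     q7   q8 
   q8     q9  q10 
   q9    q11  q12 
   q10   q13  q14 
 * q11    q7   q8 
 * q12    q9  q10 
 * q13   q11  q12 
 * q14   q13  q14 
(> = start, * = accepting)

start=q0 accept=q11,q12,q13,q14 q0-a->q1 q0-b->q2 q1-a->q3 q1-b->q4 q2-a->q5 q2-b->q6 q3-a->q7 q3-b->q8 q4-a->q9 q4-b->q10 q5-a->q11 q5-b->q12 q6-a->q13 q6-b->q14 q7-a->q7 q7-b->q8 q8-a->q9 q8-b->q10 q9-a->q11 q9-b->q12 q10-a->q13 q10-b->q14 q11-a->q7 q11-b->q8 q12-a->q9 q12-b->q10 q13-a->q11 q13-b->q12 q14-a->q13 q14-b->q14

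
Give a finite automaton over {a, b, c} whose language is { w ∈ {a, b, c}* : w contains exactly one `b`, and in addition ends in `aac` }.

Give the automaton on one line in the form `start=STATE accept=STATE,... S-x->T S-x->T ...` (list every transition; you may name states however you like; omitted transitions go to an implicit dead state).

start=S0 accept=S5 S0-a->S0 S0-b->S1 S0-c->S0 S1-a->S2 S1-b->S3 S1-c->S1 S2-a->S4 S2-b->S3 S2-c->S1 S3-a->S3 S3-b->S3 S3-c->S3 S4-a->S4 S4-b->S3 S4-c->S5 S5-a->S2 S5-b->S3 S5-c->S1

Handle the two conditions separately and then intersect. The first has 3 states tracking the count of `b`s, saturating at 2; the second has 4 states tracking how much of the suffix `aac` has currently been matched. A product state is a pair (one from each), accepting exactly when both do. Equivalent product states are then merged.
A 6-state machine:
        a   b   c  
>  S0   S0  S1  S0 
   S1   S2  S3  S1 
   S2   S4  S3  S1 
   S3   S3  S3  S3 
   S4   S4  S3  S5 
 * S5   S2  S3  S1 
(> = start, * = accepting)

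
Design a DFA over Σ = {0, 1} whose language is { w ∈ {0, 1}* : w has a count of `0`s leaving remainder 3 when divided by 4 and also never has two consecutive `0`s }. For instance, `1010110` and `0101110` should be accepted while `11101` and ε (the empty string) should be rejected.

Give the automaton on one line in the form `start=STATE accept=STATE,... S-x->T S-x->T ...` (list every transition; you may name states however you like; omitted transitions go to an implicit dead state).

start=q0 accept=q6,q7 q0-0->q1 q0-1->q0 q1-0->q2 q1-1->q3 q2-0->q2 q2-1->q2 q3-0->q4 q3-1->q3 q4-0->q2 q4-1->q5 q5-0->q6 q5-1->q5 q6-0->q2 q6-1->q7 q7-0->q8 q7-1->q7 q8-0->q2 q8-1->q0

Run two small machines in parallel and take their product. The first has 4 states tracking the count of `0`s modulo 4; the second has 3 states tracking partial matches of the forbidden pattern `00`. A product state is a pair (one from each), accepting exactly when both do. After merging equivalent states the machine shrinks.
9 states suffice.
        0   1  
>  q0   q1  q0 
   q1   q2  q3 
   q2   q2  q2 
   q3   q4  q3 
   q4   q2  q5 
   q5   q6  q5 
 * q6   q2  q7 
 * q7   q8  q7 
   q8   q2  q0 
(> = start, * = accepting)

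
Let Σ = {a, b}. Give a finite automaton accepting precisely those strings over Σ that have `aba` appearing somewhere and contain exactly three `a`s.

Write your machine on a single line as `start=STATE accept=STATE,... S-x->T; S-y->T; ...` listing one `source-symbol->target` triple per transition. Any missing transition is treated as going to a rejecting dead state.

Build one automaton per condition and run them in lockstep. One (4 states) tracks whether and how much of `aba` has been seen; the other (5 states) tracks the count of `a`s, saturating at 4. Each combined state is a pair, one component from each; accept when both components accept. Minimizing collapses redundant product states.
        a   b  
>  q0   q1  q0 
   q1   q2  q3 
   q2   q4  q5 
   q3   q6  q7 
   q4   q4  q4 
   q5   q8  q4 
   q6   q8  q6 
   q7   q2  q7 
 * q8   q4  q8 
(> = start, * = accepting)

start=q0; accept=q8; q0-a->q1; q0-b->q0; q1-a->q2; q1-b->q3; q2-a->q4; q2-b->q5; q3-a->q6; q3-b->q7; q4-a->q4; q4-b->q4; q5-a->q8; q5-b->q4; q6-a->q8; q6-b->q6; q7-a->q2; q7-b->q7; q8-a->q4; q8-b->q8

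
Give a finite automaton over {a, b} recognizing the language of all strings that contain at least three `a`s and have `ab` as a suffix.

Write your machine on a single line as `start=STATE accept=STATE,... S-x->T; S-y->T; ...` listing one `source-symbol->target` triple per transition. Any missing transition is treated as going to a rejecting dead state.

start=q0; accept=q8,q10; q0-a->q1; q0-b->q0; q1-a->q2; q1-b->q3; q2-a->q4; q2-b->q5; q3-a->q2; q3-b->q6; q4-a->q7; q4-b->q8; q5-a->q4; q5-b->q9; q6-a->q2; q6-b->q6; q7-a->q7; q7-b->q10; q8-a->q7; q8-b->q11; q9-a->q4; q9-b->q9; q10-a->q7; q10-b->q12; q11-a->q7; q11-b->q11; q12-a->q7; q12-b->q12

Handle the two conditions separately and then intersect. The first has 5 states tracking the count of `a`s, saturating at 4; the second has 3 states tracking how much of the suffix `ab` has currently been matched. A product state is a pair (one from each), accepting exactly when both do.
13 states suffice.
          a    b  
>  q0     q1   q0 
   q1     q2   q3 
   q2     q4   q5 
   q3     q2   q6 
   q4     q7   q8 
   q5     q4   q9 
   q6     q2   q6 
   q7     q7  q10 
 * q8     q7  q11 
   q9     q4   q9 
 * q10    q7  q12 
   q11    q7  q11 
   q12    q7  q12 
(> = start, * = accepting)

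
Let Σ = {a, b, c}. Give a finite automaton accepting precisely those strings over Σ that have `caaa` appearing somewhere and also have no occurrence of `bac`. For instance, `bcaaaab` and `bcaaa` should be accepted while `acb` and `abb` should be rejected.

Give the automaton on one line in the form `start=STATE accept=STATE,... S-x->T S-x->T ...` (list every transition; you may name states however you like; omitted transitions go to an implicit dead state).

Handle the two conditions separately and then intersect. The first has 5 states tracking whether and how much of `caaa` has been seen; the second has 4 states tracking partial matches of the forbidden pattern `bac`. A product state is a pair (one from each), accepting exactly when both do. Minimizing collapses redundant product states.
With 10 states:
        a   b   c  
>  q0   q0  q1  q2 
   q1   q3  q1  q2 
   q2   q4  q1  q2 
   q3   q0  q1  q5 
   q4   q6  q1  q2 
   q5   q5  q5  q5 
   q6   q7  q1  q2 
 * q7   q7  q8  q7 
 * q8   q9  q8  q7 
 * q9   q7  q8  q5 
(> = start, * = accepting)

start=q0 accept=q7,q8,q9 q0-a->q0 q0-b->q1 q0-c->q2 q1-a->q3 q1-b->q1 q1-c->q2 q2-a->q4 q2-b->q1 q2-c->q2 q3-a->q0 q3-b->q1 q3-c->q5 q4-a->q6 q4-b->q1 q4-c->q2 q5-a->q5 q5-b->q5 q5-c->q5 q6-a->q7 q6-b->q1 q6-c->q2 q7-a->q7 q7-b->q8 q7-c->q7 q8-a->q9 q8-b->q8 q8-c->q7 q9-a->q7 q9-b->q8 q9-c->q5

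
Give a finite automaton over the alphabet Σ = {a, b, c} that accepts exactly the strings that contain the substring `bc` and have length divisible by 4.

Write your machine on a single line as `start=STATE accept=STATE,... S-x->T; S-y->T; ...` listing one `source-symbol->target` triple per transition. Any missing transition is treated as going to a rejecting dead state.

Run two small machines in parallel and take their product. One (3 states) tracks whether and how much of `bc` has been seen; the other (4 states) tracks the input length modulo 4. Each combined state is a pair, one component from each; accept when both components accept.
          a    b    c  
>  q0     q1   q2   q1 
   q1     q3   q4   q3 
   q2     q3   q4   q5 
   q3     q6   q7   q6 
   q4     q6   q7   q8 
   q5     q8   q8   q8 
   q6     q0   q9   q0 
   q7     q0   q9  q10 
   q8    q10  q10  q10 
   q9     q1   q2  q11 
 * q10   q11  q11  q11 
   q11    q5   q5   q5 
(> = start, * = accepting)

start=q0; accept=q10; q0-a->q1; q0-b->q2; q0-c->q1; q1-a->q3; q1-b->q4; q1-c->q3; q2-a->q3; q2-b->q4; q2-c->q5; q3-a->q6; q3-b->q7; q3-c->q6; q4-a->q6; q4-b->q7; q4-c->q8; q5-a->q8; q5-b->q8; q5-c->q8; q6-a->q0; q6-b->q9; q6-c->q0; q7-a->q0; q7-b->q9; q7-c->q10; q8-a->q10; q8-b->q10; q8-c->q10; q9-a->q1; q9-b->q2; q9-c->q11; q10-a->q11; q10-b->q11; q10-c->q11; q11-a->q5; q11-b->q5; q11-c->q5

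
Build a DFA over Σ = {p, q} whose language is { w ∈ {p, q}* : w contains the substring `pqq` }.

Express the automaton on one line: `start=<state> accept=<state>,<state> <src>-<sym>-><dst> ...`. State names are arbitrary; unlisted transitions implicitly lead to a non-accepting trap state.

start=A accept=D A-p->B A-q->A B-p->B B-q->C C-p->B C-q->D D-p->D D-q->D

Track how much of `pqq` has been matched so far: state A is no progress, D is the absorbing accept state reached once `pqq` has occurred. Intermediate states record partial matches; on a mismatch, fall back to the longest reusable overlap.
       p  q 
>  A   B  A 
   B   B  C 
   C   B  D 
 * D   D  D 
(> = start, * = accepting)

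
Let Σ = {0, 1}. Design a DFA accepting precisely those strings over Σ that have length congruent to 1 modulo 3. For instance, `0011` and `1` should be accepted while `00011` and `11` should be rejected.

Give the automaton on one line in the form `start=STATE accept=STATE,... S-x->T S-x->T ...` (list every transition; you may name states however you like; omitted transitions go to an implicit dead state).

start=S0 accept=S1 S0-0->S1 S0-1->S1 S1-0->S2 S1-1->S2 S2-0->S0 S2-1->S0

Only the length mod 3 matters, so use a 3-cycle: from any state, every input symbol moves to the next state, wrapping S2 back to S0. Mark S1 accepting.
        0   1  
>  S0   S1  S1 
 * S1   S2  S2 
   S2   S0  S0 
(> = start, * = accepting)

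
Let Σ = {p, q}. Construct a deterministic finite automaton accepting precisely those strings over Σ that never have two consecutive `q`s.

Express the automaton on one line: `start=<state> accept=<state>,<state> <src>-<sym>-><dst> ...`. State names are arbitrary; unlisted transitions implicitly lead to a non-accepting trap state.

start=S0 accept=S0,S1 S0-p->S0 S0-q->S1 S1-p->S0 S1-q->S2 S2-p->S2 S2-q->S2

Track partial matches of the forbidden pattern `qq`. State S2 is a dead state reached once `qq` has occurred; every other state accepts. S0 means no part of `qq` is currently matched.
3 states suffice.
        p   q  
>* S0   S0  S1 
 * S1   S0  S2 
   S2   S2  S2 
(> = start, * = accepting)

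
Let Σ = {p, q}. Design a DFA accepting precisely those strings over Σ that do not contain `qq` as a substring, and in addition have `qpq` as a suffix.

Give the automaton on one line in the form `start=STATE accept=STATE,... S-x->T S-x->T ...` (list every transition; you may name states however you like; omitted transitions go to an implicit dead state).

start=s0 accept=s4 s0-p->s0 s0-q->s1 s1-p->s2 s1-q->s3 s2-p->s0 s2-q->s4 s3-p->s3 s3-q->s3 s4-p->s2 s4-q->s3

Build one automaton per condition and run them in lockstep. The first has 3 states tracking partial matches of the forbidden pattern `qq`; the second has 4 states tracking how much of the suffix `qpq` has currently been matched. A product state is a pair (one from each), accepting exactly when both do. After merging equivalent states the machine shrinks.
With 5 states:
        p   q  
>  s0   s0  s1 
   s1   s2  s3 
   s2   s0  s4 
   s3   s3  s3 
 * s4   s2  s3 
(> = start, * = accepting)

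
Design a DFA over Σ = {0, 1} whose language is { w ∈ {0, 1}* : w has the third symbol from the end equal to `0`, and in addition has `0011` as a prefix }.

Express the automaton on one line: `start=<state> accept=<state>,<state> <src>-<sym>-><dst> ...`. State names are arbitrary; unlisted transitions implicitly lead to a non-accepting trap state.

start=A accept=F,K,L,M A-0->B A-1->C B-0->D B-1->C C-0->C C-1->C D-0->C D-1->E E-0->C E-1->F F-0->G F-1->H G-0->I G-1->J H-0->G H-1->H I-0->K I-1->L J-0->M J-1->F K-0->K K-1->L L-0->M L-1->F M-0->I M-1->J

Run two small machines in parallel and take their product. One (15 states) tracks the last 3 symbols read; the other (6 states) tracks whether the input so far still matches the prefix `0011`. Each combined state is a pair, one component from each; accept when both components accept. Minimizing collapses redundant product states.
With 13 states:
       0  1 
>  A   B  C 
   B   D  C 
   C   C  C 
   D   C  E 
   E   C  F 
 * F   G  H 
   G   I  J 
   H   G  H 
   I   K  L 
   J   M  F 
 * K   K  L 
 * L   M  F 
 * M   I  J 
(> = start, * = accepting)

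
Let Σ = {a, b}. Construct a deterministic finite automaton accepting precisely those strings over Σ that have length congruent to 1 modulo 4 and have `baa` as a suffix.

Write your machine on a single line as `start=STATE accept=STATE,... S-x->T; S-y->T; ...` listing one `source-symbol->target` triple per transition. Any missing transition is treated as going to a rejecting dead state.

Run two small machines in parallel and take their product. The first has 4 states tracking the input length modulo 4; the second has 4 states tracking how much of the suffix `baa` has currently been matched. A product state is a pair (one from each), accepting exactly when both do.
          a    b  
>  q0     q1   q2 
   q1     q3   q4 
   q2     q5   q4 
   q3     q6   q7 
   q4     q8   q7 
   q5     q9   q7 
   q6     q0  q10 
   q7    q11  q10 
   q8    q12  q10 
   q9     q0  q10 
   q10   q13   q2 
   q11   q14   q2 
   q12    q1   q2 
   q13   q15   q4 
 * q14    q3   q4 
   q15    q6   q7 
(> = start, * = accepting)

start=q0; accept=q14; q0-a->q1; q0-b->q2; q1-a->q3; q1-b->q4; q2-a->q5; q2-b->q4; q3-a->q6; q3-b->q7; q4-a->q8; q4-b->q7; q5-a->q9; q5-b->q7; q6-a->q0; q6-b->q10; q7-a->q11; q7-b->q10; q8-a->q12; q8-b->q10; q9-a->q0; q9-b->q10; q10-a->q13; q10-b->q2; q11-a->q14; q11-b->q2; q12-a->q1; q12-b->q2; q13-a->q15; q13-b->q4; q14-a->q3; q14-b->q4; q15-a->q6; q15-b->q7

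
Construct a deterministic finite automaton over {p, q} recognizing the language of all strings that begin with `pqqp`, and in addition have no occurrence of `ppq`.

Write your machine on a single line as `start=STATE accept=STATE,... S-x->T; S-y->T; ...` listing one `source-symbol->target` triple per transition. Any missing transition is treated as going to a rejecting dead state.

Build one automaton per condition and run them in lockstep. One (6 states) tracks whether the input so far still matches the prefix `pqqp`; the other (4 states) tracks partial matches of the forbidden pattern `ppq`. Each combined state is a pair, one component from each; accept when both components accept.
          p    q  
>  S0     S1   S2 
   S1     S3   S4 
   S2     S5   S2 
   S3     S3   S6 
   S4     S5   S7 
   S5     S3   S2 
   S6     S6   S6 
   S7     S8   S2 
 * S8     S9  S10 
 * S9     S9  S11 
 * S10    S8  S10 
   S11   S11  S11 
(> = start, * = accepting)

start=S0; accept=S8,S9,S10; S0-p->S1; S0-q->S2; S1-p->S3; S1-q->S4; S2-p->S5; S2-q->S2; S3-p->S3; S3-q->S6; S4-p->S5; S4-q->S7; S5-p->S3; S5-q->S2; S6-p->S6; S6-q->S6; S7-p->S8; S7-q->S2; S8-p->S9; S8-q->S10; S9-p->S9; S9-q->S11; S10-p->S8; S10-q->S10; S11-p->S11; S11-q->S11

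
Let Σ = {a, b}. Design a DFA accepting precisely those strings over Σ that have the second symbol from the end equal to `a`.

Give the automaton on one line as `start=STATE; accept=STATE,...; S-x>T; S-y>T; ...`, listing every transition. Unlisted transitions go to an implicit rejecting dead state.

Because acceptance depends on a position counted from the end, the machine has to buffer the most recent 2 symbols. Make each state the string of the last up-to-2 symbols read; on input `x` shift the window left and append `x`. Accept when the buffered window has length 2 and begins with `a`.
With 7 states:
        a   b  
>  s0   s1  s2 
   s1   s3  s4 
   s2   s5  s6 
 * s3   s3  s4 
 * s4   s5  s6 
   s5   s3  s4 
   s6   s5  s6 
(> = start, * = accepting)

start=s0; accept=s3,s4; s0-a>s1; s0-b>s2; s1-a>s3; s1-b>s4; s2-a>s5; s2-b>s6; s3-a>s3; s3-b>s4; s4-a>s5; s4-b>s6; s5-a>s3; s5-b>s4; s6-a>s5; s6-b>s6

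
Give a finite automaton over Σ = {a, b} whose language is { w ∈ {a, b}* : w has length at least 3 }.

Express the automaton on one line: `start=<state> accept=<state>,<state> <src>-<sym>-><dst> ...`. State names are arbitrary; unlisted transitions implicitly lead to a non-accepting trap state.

Count input length up to 4: every symbol moves from s0 toward s4, which means 'more than 3' and absorbs. Accept from {s3, s4}.
With 5 states:
        a   b  
>  s0   s1  s1 
   s1   s2  s2 
   s2   s3  s3 
 * s3   s4  s4 
 * s4   s4  s4 
(> = start, * = accepting)

start=s0 accept=s3,s4 s0-a->s1 s0-b->s1 s1-a->s2 s1-b->s2 s2-a->s3 s2-b->s3 s3-a->s4 s3-b->s4 s4-a->s4 s4-b->s4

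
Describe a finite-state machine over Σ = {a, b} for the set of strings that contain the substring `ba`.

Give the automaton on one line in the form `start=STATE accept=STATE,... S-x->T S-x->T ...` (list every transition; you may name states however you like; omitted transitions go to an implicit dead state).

start=q0 accept=q2 q0-a->q0 q0-b->q1 q1-a->q2 q1-b->q1 q2-a->q2 q2-b->q2

States q0..q1 record the length of the longest prefix of `ba` that matches the current input suffix. Reaching q2 means `ba` has been seen, and we stay there forever. Accept from q2.
A 3-state machine:
        a   b  
>  q0   q0  q1 
   q1   q2  q1 
 * q2   q2  q2 
(> = start, * = accepting)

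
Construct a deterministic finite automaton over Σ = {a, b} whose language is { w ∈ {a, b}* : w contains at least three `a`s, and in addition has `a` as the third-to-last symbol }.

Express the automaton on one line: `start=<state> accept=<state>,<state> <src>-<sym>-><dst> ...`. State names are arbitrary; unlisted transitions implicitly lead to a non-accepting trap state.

Run two small machines in parallel and take their product. One (5 states) tracks the count of `a`s, saturating at 4; the other (15 states) tracks the last 3 symbols read. Each combined state is a pair, one component from each; accept when both components accept. After merging equivalent states the machine shrinks.
          a    b  
>  q0     q1   q0 
   q1     q2   q3 
   q2     q4   q5 
   q3     q6   q3 
 * q4     q4   q7 
   q5     q8   q9 
   q6    q10   q5 
 * q7     q8  q11 
 * q8    q10  q12 
   q9    q13   q9 
   q10    q4   q7 
 * q11   q13   q9 
   q12    q8  q11 
   q13   q10  q12 
(> = start, * = accepting)

start=q0 accept=q4,q7,q8,q11 q0-a->q1 q0-b->q0 q1-a->q2 q1-b->q3 q2-a->q4 q2-b->q5 q3-a->q6 q3-b->q3 q4-a->q4 q4-b->q7 q5-a->q8 q5-b->q9 q6-a->q10 q6-b->q5 q7-a->q8 q7-b->q11 q8-a->q10 q8-b->q12 q9-a->q13 q9-b->q9 q10-a->q4 q10-b->q7 q11-a->q13 q11-b->q9 q12-a->q8 q12-b->q11 q13-a->q10 q13-b->q12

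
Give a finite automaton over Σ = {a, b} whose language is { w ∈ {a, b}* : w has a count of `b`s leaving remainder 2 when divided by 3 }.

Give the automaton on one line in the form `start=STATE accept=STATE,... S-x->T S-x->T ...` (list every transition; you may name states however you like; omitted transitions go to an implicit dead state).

Keep the running count of `b`s modulo 3: each `b` advances along the cycle q0 → q1 → q2 → q0 while other symbols loop. Accept at q2.
A 3-state machine:
        a   b  
>  q0   q0  q1 
   q1   q1  q2 
 * q2   q2  q0 
(> = start, * = accepting)

start=q0 accept=q2 q0-a->q0 q0-b->q1 q1-a->q1 q1-b->q2 q2-a->q2 q2-b->q0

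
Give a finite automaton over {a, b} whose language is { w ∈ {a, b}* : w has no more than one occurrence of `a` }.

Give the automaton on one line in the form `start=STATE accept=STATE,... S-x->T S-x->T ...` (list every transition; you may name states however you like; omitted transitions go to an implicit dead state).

Count `a`s, saturating at 2: state q0 means no `a` yet, q1 means one `a` seen, q2 means more than one. Each `a` increments (capped at q2); other symbols loop. Accept from {q0, q1}.
With 3 states:
        a   b  
>* q0   q1  q0 
 * q1   q2  q1 
   q2   q2  q2 
(> = start, * = accepting)

start=q0 accept=q0,q1 q0-a->q1 q0-b->q0 q1-a->q2 q1-b->q1 q2-a->q2 q2-b->q2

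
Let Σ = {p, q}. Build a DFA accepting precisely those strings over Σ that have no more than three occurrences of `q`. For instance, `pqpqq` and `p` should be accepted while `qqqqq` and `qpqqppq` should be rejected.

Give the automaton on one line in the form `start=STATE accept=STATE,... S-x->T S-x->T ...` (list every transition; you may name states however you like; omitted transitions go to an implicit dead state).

start=S0 accept=S0,S1,S2,S3 S0-p->S0 S0-q->S1 S1-p->S1 S1-q->S2 S2-p->S2 S2-q->S3 S3-p->S3 S3-q->S4 S4-p->S4 S4-q->S4

Only the number of `q`s matters, and only up to 4. Make a chain S0 → S1 → S2 → S3 → S4 advanced by each `q` (with S4 absorbing); every other symbol self-loops. The accepting set is {S0, S1, S2, S3}.
With 5 states:
        p   q  
>* S0   S0  S1 
 * S1   S1  S2 
 * S2   S2  S3 
 * S3   S3  S4 
   S4   S4  S4 
(> = start, * = accepting)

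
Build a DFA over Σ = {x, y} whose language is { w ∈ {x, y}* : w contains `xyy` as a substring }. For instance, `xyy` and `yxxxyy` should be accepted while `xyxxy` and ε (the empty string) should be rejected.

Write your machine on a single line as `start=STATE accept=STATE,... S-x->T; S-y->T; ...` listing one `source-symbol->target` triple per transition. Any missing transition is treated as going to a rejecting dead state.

start=S0; accept=S3; S0-x->S1; S0-y->S0; S1-x->S1; S1-y->S2; S2-x->S1; S2-y->S3; S3-x->S3; S3-y->S3

Track how much of `xyy` has been matched so far: state S0 is no progress, S3 is the absorbing accept state reached once `xyy` has occurred. Intermediate states record partial matches; on a mismatch, fall back to the longest reusable overlap.
4 states suffice.
        x   y  
>  S0   S1  S0 
   S1   S1  S2 
   S2   S1  S3 
 * S3   S3  S3 
(> = start, * = accepting)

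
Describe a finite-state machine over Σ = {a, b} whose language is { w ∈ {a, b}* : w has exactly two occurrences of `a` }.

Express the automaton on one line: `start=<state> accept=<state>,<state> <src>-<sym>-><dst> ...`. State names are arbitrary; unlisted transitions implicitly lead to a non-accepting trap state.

start=S0 accept=S2 S0-a->S1 S0-b->S0 S1-a->S2 S1-b->S1 S2-a->S3 S2-b->S2 S3-a->S3 S3-b->S3

Only the number of `a`s matters, and only up to 3. Make a chain S0 → S1 → S2 → S3 advanced by each `a` (with S3 absorbing); every other symbol self-loops. The accepting set is {S2}.
        a   b  
>  S0   S1  S0 
   S1   S2  S1 
 * S2   S3  S2 
   S3   S3  S3 
(> = start, * = accepting)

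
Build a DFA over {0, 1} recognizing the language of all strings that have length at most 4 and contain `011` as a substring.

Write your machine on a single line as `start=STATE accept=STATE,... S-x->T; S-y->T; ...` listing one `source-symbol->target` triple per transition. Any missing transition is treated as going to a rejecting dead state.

Build one automaton per condition and run them in lockstep. The first has 6 states tracking the input length, saturating at 5; the second has 4 states tracking whether and how much of `011` has been seen. A product state is a pair (one from each), accepting exactly when both do. Minimizing collapses redundant product states.
9 states suffice.
        0   1  
>  q0   q1  q2 
   q1   q3  q4 
   q2   q3  q5 
   q3   q5  q6 
   q4   q5  q7 
   q5   q5  q5 
   q6   q5  q8 
 * q7   q8  q8 
 * q8   q5  q5 
(> = start, * = accepting)

start=q0; accept=q7,q8; q0-0->q1; q0-1->q2; q1-0->q3; q1-1->q4; q2-0->q3; q2-1->q5; q3-0->q5; q3-1->q6; q4-0->q5; q4-1->q7; q5-0->q5; q5-1->q5; q6-0->q5; q6-1->q8; q7-0->q8; q7-1->q8; q8-0->q5; q8-1->q5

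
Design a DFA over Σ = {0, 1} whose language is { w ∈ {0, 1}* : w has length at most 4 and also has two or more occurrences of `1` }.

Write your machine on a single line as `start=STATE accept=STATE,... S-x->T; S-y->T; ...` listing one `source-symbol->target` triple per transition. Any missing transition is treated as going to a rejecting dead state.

start=A; accept=F,I,J,M,N; A-0->B; A-1->C; B-0->D; B-1->E; C-0->E; C-1->F; D-0->G; D-1->H; E-0->H; E-1->I; F-0->I; F-1->J; G-0->K; G-1->L; H-0->L; H-1->M; I-0->M; I-1->N; J-0->N; J-1->N; K-0->O; K-1->P; L-0->P; L-1->Q; M-0->Q; M-1->R; N-0->R; N-1->R; O-0->O; O-1->P; P-0->P; P-1->Q; Q-0->Q; Q-1->R; R-0->R; R-1->R

Handle the two conditions separately and then intersect. The first has 6 states tracking the input length, saturating at 5; the second has 4 states tracking the count of `1`s, saturating at 3. A product state is a pair (one from each), accepting exactly when both do.
       0  1 
>  A   B  C 
   B   D  E 
   C   E  F 
   D   G  H 
   E   H  I 
 * F   I  J 
   G   K  L 
   H   L  M 
 * I   M  N 
 * J   N  N 
   K   O  P 
   L   P  Q 
 * M   Q  R 
 * N   R  R 
   O   O  P 
   P   P  Q 
   Q   Q  R 
   R   R  R 
(> = start, * = accepting)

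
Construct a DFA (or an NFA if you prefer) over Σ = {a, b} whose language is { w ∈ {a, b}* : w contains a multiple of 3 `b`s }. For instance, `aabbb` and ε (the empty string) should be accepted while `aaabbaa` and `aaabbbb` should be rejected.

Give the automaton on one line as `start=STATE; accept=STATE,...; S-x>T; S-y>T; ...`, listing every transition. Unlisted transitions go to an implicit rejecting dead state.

start=q0; accept=q0; q0-a>q0; q0-b>q1; q1-a>q1; q1-b>q2; q2-a>q2; q2-b>q0

Keep the running count of `b`s modulo 3: each `b` advances along the cycle q0 → q1 → q2 → q0 while other symbols loop. Accept at q0.
With 3 states:
        a   b  
>* q0   q0  q1 
   q1   q1  q2 
   q2   q2  q0 
(> = start, * = accepting)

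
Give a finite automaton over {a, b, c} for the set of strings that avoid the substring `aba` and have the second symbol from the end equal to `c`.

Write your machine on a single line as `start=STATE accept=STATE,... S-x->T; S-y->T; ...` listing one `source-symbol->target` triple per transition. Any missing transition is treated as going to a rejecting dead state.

start=q0; accept=q4,q5,q6; q0-a->q1; q0-b->q0; q0-c->q2; q1-a->q1; q1-b->q3; q1-c->q2; q2-a->q4; q2-b->q5; q2-c->q6; q3-a->q7; q3-b->q0; q3-c->q2; q4-a->q1; q4-b->q3; q4-c->q2; q5-a->q1; q5-b->q0; q5-c->q2; q6-a->q4; q6-b->q5; q6-c->q6; q7-a->q7; q7-b->q7; q7-c->q7

Handle the two conditions separately and then intersect. One (4 states) tracks partial matches of the forbidden pattern `aba`; the other (13 states) tracks the last 2 symbols read. Each combined state is a pair, one component from each; accept when both components accept. After merging equivalent states the machine shrinks.
8 states suffice.
        a   b   c  
>  q0   q1  q0  q2 
   q1   q1  q3  q2 
   q2   q4  q5  q6 
   q3   q7  q0  q2 
 * q4   q1  q3  q2 
 * q5   q1  q0  q2 
 * q6   q4  q5  q6 
   q7   q7  q7  q7 
(> = start, * = accepting)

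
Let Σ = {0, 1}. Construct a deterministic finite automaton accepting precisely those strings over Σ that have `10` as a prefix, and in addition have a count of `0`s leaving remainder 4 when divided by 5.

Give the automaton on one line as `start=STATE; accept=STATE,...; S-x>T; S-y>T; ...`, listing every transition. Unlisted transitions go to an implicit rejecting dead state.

Run two small machines in parallel and take their product. One (4 states) tracks whether the input so far still matches the prefix `10`; the other (5 states) tracks the count of `0`s modulo 5. Each combined state is a pair, one component from each; accept when both components accept. Minimizing collapses redundant product states.
An 8-state machine:
        0   1  
>  q0   q1  q2 
   q1   q1  q1 
   q2   q3  q1 
   q3   q4  q3 
   q4   q5  q4 
   q5   q6  q5 
 * q6   q7  q6 
   q7   q3  q7 
(> = start, * = accepting)

start=q0; accept=q6; q0-0>q1; q0-1>q2; q1-0>q1; q1-1>q1; q2-0>q3; q2-1>q1; q3-0>q4; q3-1>q3; q4-0>q5; q4-1>q4; q5-0>q6; q5-1>q5; q6-0>q7; q6-1>q6; q7-0>q3; q7-1>q7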